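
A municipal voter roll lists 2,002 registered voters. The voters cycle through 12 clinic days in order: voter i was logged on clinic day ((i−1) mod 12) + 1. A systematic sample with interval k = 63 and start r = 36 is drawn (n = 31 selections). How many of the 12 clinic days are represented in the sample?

Consecutive selections differ by k = 63, so their clinic day numbers differ by 63 mod 12 = 3.
gcd(63, 12) = 3, so the sample visits 12/3 = 4 distinct residues mod 12.
Start 36 is clinic day 12; the clinic days hit are 3, 6, 9, 12.

4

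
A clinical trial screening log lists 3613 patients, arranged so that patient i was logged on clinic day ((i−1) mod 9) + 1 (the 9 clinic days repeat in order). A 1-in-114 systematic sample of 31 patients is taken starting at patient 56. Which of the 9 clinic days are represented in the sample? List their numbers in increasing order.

2, 5, 8

Consecutive selections differ by k = 114, so their clinic day numbers differ by 114 mod 9 = 6.
gcd(114, 9) = 3, so the sample visits 9/3 = 3 distinct residues mod 9.
Start 56 is clinic day 2; the clinic days hit are 2, 5, 8.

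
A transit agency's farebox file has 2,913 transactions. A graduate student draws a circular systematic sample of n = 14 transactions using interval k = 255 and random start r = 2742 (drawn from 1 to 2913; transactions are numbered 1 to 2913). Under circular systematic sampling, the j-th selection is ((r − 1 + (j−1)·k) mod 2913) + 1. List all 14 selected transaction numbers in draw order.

Selection 1: 2742
Selection 2: 2742 + 255 = 2997 → 2997 − 2913 = 84
Selection 3: 84 + 255 = 339
Selection 4: 339 + 255 = 594
Selection 5: 594 + 255 = 849
Selection 6: 849 + 255 = 1104
Selection 7: 1104 + 255 = 1359
Selection 8: 1359 + 255 = 1614
Selection 9: 1614 + 255 = 1869
Selection 10: 1869 + 255 = 2124
Selection 11: 2124 + 255 = 2379
Selection 12: 2379 + 255 = 2634
Selection 13: 2634 + 255 = 2889
Selection 14: 2889 + 255 = 3144 → 3144 − 2913 = 231

2742, 84, 339, 594, 849, 1104, 1359, 1614, 1869, 2124, 2379, 2634, 2889, 231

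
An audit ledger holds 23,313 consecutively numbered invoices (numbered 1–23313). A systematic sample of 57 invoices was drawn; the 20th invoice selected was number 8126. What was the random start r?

355

k = 23313/57 = 409
r = 8126 − (20−1)×409 = 8126 − 7771 = 355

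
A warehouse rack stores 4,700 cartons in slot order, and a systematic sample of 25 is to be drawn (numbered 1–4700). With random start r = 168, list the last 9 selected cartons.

k = N/n = 4700/25 = 188
17th selection = 168 + 16×188 = 3176
18th: 3176 + 188 = 3364
19th: 3364 + 188 = 3552
20th: 3552 + 188 = 3740
21st: 3740 + 188 = 3928
22nd: 3928 + 188 = 4116
23rd: 4116 + 188 = 4304
24th: 4304 + 188 = 4492
25th: 4492 + 188 = 4680

3176, 3364, 3552, 3740, 3928, 4116, 4304, 4492, 4680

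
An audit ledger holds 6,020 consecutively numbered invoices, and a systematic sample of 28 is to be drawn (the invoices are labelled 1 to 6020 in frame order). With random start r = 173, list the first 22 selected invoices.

k = N/n = 6020/28 = 215
invoice 1: 173
invoice 2: 173 + 215 = 388
invoice 3: 388 + 215 = 603
invoice 4: 603 + 215 = 818
invoice 5: 818 + 215 = 1033
invoice 6: 1033 + 215 = 1248
invoice 7: 1248 + 215 = 1463
invoice 8: 1463 + 215 = 1678
invoice 9: 1678 + 215 = 1893
invoice 10: 1893 + 215 = 2108
invoice 11: 2108 + 215 = 2323
invoice 12: 2323 + 215 = 2538
invoice 13: 2538 + 215 = 2753
invoice 14: 2753 + 215 = 2968
invoice 15: 2968 + 215 = 3183
invoice 16: 3183 + 215 = 3398
invoice 17: 3398 + 215 = 3613
invoice 18: 3613 + 215 = 3828
invoice 19: 3828 + 215 = 4043
invoice 20: 4043 + 215 = 4258
invoice 21: 4258 + 215 = 4473
invoice 22: 4473 + 215 = 4688

173, 388, 603, 818, 1033, 1248, 1463, 1678, 1893, 2108, 2323, 2538, 2753, 2968, 3183, 3398, 3613, 3828, 4043, 4258, 4473, 4688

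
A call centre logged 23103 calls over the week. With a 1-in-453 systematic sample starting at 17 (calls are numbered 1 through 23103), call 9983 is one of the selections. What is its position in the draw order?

23

k = 453
position = (9983 − 17)/453 + 1 = 9966/453 + 1 = 22 + 1 = 23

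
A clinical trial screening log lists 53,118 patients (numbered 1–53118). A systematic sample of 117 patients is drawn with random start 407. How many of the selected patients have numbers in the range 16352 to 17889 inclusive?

k = 53118/117 = 454
First selection ≥ 16352: 407 + ⌈(16352−407)/454⌉·454 = 407 + 36×454 = 16751
Last selection ≤ 17889: 407 + ⌊(17889−407)/454⌋·454 = 407 + 38×454 = 17659
Count = 38 − 36 + 1 = 3

3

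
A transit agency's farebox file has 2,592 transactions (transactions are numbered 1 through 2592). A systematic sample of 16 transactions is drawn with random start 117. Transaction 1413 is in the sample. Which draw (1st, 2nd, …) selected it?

k = 2592/16 = 162
position = (1413 − 117)/162 + 1 = 1296/162 + 1 = 8 + 1 = 9

9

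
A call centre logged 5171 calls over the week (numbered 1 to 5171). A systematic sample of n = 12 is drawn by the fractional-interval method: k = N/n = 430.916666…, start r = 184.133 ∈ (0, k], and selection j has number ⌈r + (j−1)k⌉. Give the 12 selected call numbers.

j=1: r + 0k = 184.133 → ⌈·⌉ = 185
j=2: r + 1k = 615.049666… → ⌈·⌉ = 616
j=3: r + 2k = 1045.966333… → ⌈·⌉ = 1046
j=4: r + 3k = 1476.883 → ⌈·⌉ = 1477
j=5: r + 4k = 1907.799666… → ⌈·⌉ = 1908
j=6: r + 5k = 2338.716333… → ⌈·⌉ = 2339
j=7: r + 6k = 2769.633 → ⌈·⌉ = 2770
j=8: r + 7k = 3200.549666… → ⌈·⌉ = 3201
j=9: r + 8k = 3631.466333… → ⌈·⌉ = 3632
j=10: r + 9k = 4062.383 → ⌈·⌉ = 4063
j=11: r + 10k = 4493.299666… → ⌈·⌉ = 4494
j=12: r + 11k = 4924.216333… → ⌈·⌉ = 4925

185, 616, 1046, 1477, 1908, 2339, 2770, 3201, 3632, 4063, 4494, 4925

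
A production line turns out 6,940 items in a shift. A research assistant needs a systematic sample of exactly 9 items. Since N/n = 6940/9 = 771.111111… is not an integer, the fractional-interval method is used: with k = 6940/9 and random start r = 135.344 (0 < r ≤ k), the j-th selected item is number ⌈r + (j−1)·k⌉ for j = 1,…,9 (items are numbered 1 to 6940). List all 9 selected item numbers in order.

136, 907, 1678, 2449, 3220, 3991, 4763, 5534, 6305

j=1: r + 0k = 135.344 → ⌈·⌉ = 136
j=2: r + 1k = 906.455111… → ⌈·⌉ = 907
j=3: r + 2k = 1677.566222… → ⌈·⌉ = 1678
j=4: r + 3k = 2448.677333… → ⌈·⌉ = 2449
j=5: r + 4k = 3219.788444… → ⌈·⌉ = 3220
j=6: r + 5k = 3990.899555… → ⌈·⌉ = 3991
j=7: r + 6k = 4762.010666… → ⌈·⌉ = 4763
j=8: r + 7k = 5533.121777… → ⌈·⌉ = 5534
j=9: r + 8k = 6304.232888… → ⌈·⌉ = 6305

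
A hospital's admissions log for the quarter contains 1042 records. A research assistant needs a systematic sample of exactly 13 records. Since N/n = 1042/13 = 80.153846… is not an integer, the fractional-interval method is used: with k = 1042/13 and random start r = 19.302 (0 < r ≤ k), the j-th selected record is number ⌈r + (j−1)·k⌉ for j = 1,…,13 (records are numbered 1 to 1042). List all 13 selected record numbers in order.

j=1: r + 0k = 19.302 → ⌈·⌉ = 20
j=2: r + 1k = 99.455846… → ⌈·⌉ = 100
j=3: r + 2k = 179.609692… → ⌈·⌉ = 180
j=4: r + 3k = 259.763538… → ⌈·⌉ = 260
j=5: r + 4k = 339.917384… → ⌈·⌉ = 340
j=6: r + 5k = 420.071230… → ⌈·⌉ = 421
j=7: r + 6k = 500.225076… → ⌈·⌉ = 501
j=8: r + 7k = 580.378923… → ⌈·⌉ = 581
j=9: r + 8k = 660.532769… → ⌈·⌉ = 661
j=10: r + 9k = 740.686615… → ⌈·⌉ = 741
j=11: r + 10k = 820.840461… → ⌈·⌉ = 821
j=12: r + 11k = 900.994307… → ⌈·⌉ = 901
j=13: r + 12k = 981.148153… → ⌈·⌉ = 982

20, 100, 180, 260, 340, 421, 501, 581, 661, 741, 821, 901, 982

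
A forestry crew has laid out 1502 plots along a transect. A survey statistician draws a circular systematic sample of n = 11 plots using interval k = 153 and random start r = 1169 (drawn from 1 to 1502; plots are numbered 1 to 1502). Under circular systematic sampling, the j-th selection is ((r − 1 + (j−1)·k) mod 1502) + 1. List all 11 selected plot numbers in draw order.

1169, 1322, 1475, 126, 279, 432, 585, 738, 891, 1044, 1197

Selection 1: 1169
Selection 2: 1169 + 153 = 1322
Selection 3: 1322 + 153 = 1475
Selection 4: 1475 + 153 = 1628 → 1628 − 1502 = 126
Selection 5: 126 + 153 = 279
Selection 6: 279 + 153 = 432
Selection 7: 432 + 153 = 585
Selection 8: 585 + 153 = 738
Selection 9: 738 + 153 = 891
Selection 10: 891 + 153 = 1044
Selection 11: 1044 + 153 = 1197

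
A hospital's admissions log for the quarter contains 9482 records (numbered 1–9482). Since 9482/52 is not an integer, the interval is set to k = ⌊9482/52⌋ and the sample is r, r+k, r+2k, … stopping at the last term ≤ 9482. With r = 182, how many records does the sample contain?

52

k = ⌊9482/52⌋ = 182
Achieved size = ⌊(9482 − 182)/182⌋ + 1 = ⌊9300/182⌋ + 1 = 51 + 1 = 52
(last selection: 182 + 51×182 = 9464 ≤ 9482; next would be 9646 > 9482)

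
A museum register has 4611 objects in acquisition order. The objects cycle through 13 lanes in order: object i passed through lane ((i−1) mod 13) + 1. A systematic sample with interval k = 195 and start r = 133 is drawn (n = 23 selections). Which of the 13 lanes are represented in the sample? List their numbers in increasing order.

Consecutive selections differ by k = 195, so their lane numbers differ by 195 mod 13 = 0.
gcd(195, 13) = 13, so the sample visits 13/13 = 1 distinct residues mod 13.
Start 133 is lane 3; the lanes hit are 3.

3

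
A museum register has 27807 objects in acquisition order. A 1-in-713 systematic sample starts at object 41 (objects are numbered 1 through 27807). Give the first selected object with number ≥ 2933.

3606

k = 713
Steps past start: ⌈(2933 − 41)/713⌉ = ⌈2892/713⌉ = 5
Selected object: 41 + 5×713 = 3606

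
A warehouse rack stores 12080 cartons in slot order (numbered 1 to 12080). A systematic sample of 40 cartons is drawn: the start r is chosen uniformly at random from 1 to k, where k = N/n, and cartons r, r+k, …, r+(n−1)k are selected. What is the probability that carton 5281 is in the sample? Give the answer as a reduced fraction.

1/302

k = 12080/40 = 302.
Carton 5281 is selected iff r ≡ 5281 (mod 302); exactly one such r in {1,…,302}.
Inclusion probability = 1/302.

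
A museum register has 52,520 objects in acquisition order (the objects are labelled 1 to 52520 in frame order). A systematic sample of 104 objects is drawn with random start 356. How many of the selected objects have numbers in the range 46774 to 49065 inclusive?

5

k = 52520/104 = 505
First selection ≥ 46774: 356 + ⌈(46774−356)/505⌉·505 = 356 + 92×505 = 46816
Last selection ≤ 49065: 356 + ⌊(49065−356)/505⌋·505 = 356 + 96×505 = 48836
Count = 96 − 92 + 1 = 5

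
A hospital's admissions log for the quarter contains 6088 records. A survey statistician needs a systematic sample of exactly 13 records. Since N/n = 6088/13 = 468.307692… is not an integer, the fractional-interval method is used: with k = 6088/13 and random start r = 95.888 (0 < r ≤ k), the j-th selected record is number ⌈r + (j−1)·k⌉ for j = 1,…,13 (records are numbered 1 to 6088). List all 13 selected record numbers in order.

j=1: r + 0k = 95.888 → ⌈·⌉ = 96
j=2: r + 1k = 564.195692… → ⌈·⌉ = 565
j=3: r + 2k = 1032.503384… → ⌈·⌉ = 1033
j=4: r + 3k = 1500.811076… → ⌈·⌉ = 1501
j=5: r + 4k = 1969.118769… → ⌈·⌉ = 1970
j=6: r + 5k = 2437.426461… → ⌈·⌉ = 2438
j=7: r + 6k = 2905.734153… → ⌈·⌉ = 2906
j=8: r + 7k = 3374.041846… → ⌈·⌉ = 3375
j=9: r + 8k = 3842.349538… → ⌈·⌉ = 3843
j=10: r + 9k = 4310.657230… → ⌈·⌉ = 4311
j=11: r + 10k = 4778.964923… → ⌈·⌉ = 4779
j=12: r + 11k = 5247.272615… → ⌈·⌉ = 5248
j=13: r + 12k = 5715.580307… → ⌈·⌉ = 5716

96, 565, 1033, 1501, 1970, 2438, 2906, 3375, 3843, 4311, 4779, 5248, 5716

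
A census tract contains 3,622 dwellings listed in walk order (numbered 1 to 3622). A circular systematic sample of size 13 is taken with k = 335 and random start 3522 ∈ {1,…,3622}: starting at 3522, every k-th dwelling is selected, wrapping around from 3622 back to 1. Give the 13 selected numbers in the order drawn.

Selection 1: 3522
Selection 2: 3522 + 335 = 3857 → 3857 − 3622 = 235
Selection 3: 235 + 335 = 570
Selection 4: 570 + 335 = 905
Selection 5: 905 + 335 = 1240
Selection 6: 1240 + 335 = 1575
Selection 7: 1575 + 335 = 1910
Selection 8: 1910 + 335 = 2245
Selection 9: 2245 + 335 = 2580
Selection 10: 2580 + 335 = 2915
Selection 11: 2915 + 335 = 3250
Selection 12: 3250 + 335 = 3585
Selection 13: 3585 + 335 = 3920 → 3920 − 3622 = 298

3522, 235, 570, 905, 1240, 1575, 1910, 2245, 2580, 2915, 3250, 3585, 298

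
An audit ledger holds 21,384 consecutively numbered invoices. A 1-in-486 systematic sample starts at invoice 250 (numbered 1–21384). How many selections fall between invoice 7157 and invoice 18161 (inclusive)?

k = 486
First selection ≥ 7157: 250 + ⌈(7157−250)/486⌉·486 = 250 + 15×486 = 7540
Last selection ≤ 18161: 250 + ⌊(18161−250)/486⌋·486 = 250 + 36×486 = 17746
Count = 36 − 15 + 1 = 22

22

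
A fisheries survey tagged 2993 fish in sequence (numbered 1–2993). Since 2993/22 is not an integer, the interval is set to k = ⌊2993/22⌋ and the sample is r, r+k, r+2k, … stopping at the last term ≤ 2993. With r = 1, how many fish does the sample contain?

k = ⌊2993/22⌋ = 136
Achieved size = ⌊(2993 − 1)/136⌋ + 1 = ⌊2992/136⌋ + 1 = 22 + 1 = 23
(last selection: 1 + 22×136 = 2993 ≤ 2993; next would be 3129 > 2993)

23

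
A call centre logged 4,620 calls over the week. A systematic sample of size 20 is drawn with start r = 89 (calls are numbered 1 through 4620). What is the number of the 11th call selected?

k = 4620/20 = 231
11th selection = r + (11−1)·k = 89 + 10×231 = 89 + 2310 = 2399

2399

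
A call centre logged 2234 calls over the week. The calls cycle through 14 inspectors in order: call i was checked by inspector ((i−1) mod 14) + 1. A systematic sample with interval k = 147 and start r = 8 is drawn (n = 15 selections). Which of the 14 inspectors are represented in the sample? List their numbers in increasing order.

Consecutive selections differ by k = 147, so their inspector numbers differ by 147 mod 14 = 7.
gcd(147, 14) = 7, so the sample visits 14/7 = 2 distinct residues mod 14.
Start 8 is inspector 8; the inspectors hit are 1, 8.

1, 8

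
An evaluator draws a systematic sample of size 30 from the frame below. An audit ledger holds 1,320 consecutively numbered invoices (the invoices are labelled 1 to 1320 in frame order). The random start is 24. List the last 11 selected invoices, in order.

860, 904, 948, 992, 1036, 1080, 1124, 1168, 1212, 1256, 1300

k = N/n = 1320/30 = 44
20th selection = 24 + 19×44 = 860
21st: 860 + 44 = 904
22nd: 904 + 44 = 948
23rd: 948 + 44 = 992
24th: 992 + 44 = 1036
25th: 1036 + 44 = 1080
26th: 1080 + 44 = 1124
27th: 1124 + 44 = 1168
28th: 1168 + 44 = 1212
29th: 1212 + 44 = 1256
30th: 1256 + 44 = 1300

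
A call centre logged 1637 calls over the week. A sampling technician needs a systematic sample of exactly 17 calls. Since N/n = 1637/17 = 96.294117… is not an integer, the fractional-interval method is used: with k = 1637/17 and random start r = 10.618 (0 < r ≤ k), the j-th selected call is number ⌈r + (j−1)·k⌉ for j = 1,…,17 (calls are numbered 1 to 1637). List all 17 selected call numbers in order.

11, 107, 204, 300, 396, 493, 589, 685, 781, 878, 974, 1070, 1167, 1263, 1359, 1456, 1552

j=1: r + 0k = 10.618 → ⌈·⌉ = 11
j=2: r + 1k = 106.912117… → ⌈·⌉ = 107
j=3: r + 2k = 203.206235… → ⌈·⌉ = 204
j=4: r + 3k = 299.500352… → ⌈·⌉ = 300
j=5: r + 4k = 395.794470… → ⌈·⌉ = 396
j=6: r + 5k = 492.088588… → ⌈·⌉ = 493
j=7: r + 6k = 588.382705… → ⌈·⌉ = 589
j=8: r + 7k = 684.676823… → ⌈·⌉ = 685
j=9: r + 8k = 780.970941… → ⌈·⌉ = 781
j=10: r + 9k = 877.265058… → ⌈·⌉ = 878
j=11: r + 10k = 973.559176… → ⌈·⌉ = 974
j=12: r + 11k = 1069.853294… → ⌈·⌉ = 1070
j=13: r + 12k = 1166.147411… → ⌈·⌉ = 1167
j=14: r + 13k = 1262.441529… → ⌈·⌉ = 1263
j=15: r + 14k = 1358.735647… → ⌈·⌉ = 1359
j=16: r + 15k = 1455.029764… → ⌈·⌉ = 1456
j=17: r + 16k = 1551.323882… → ⌈·⌉ = 1552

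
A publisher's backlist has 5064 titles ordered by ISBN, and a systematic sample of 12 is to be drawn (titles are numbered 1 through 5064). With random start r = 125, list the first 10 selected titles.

125, 547, 969, 1391, 1813, 2235, 2657, 3079, 3501, 3923

k = N/n = 5064/12 = 422
title 1: 125
title 2: 125 + 422 = 547
title 3: 547 + 422 = 969
title 4: 969 + 422 = 1391
title 5: 1391 + 422 = 1813
title 6: 1813 + 422 = 2235
title 7: 2235 + 422 = 2657
title 8: 2657 + 422 = 3079
title 9: 3079 + 422 = 3501
title 10: 3501 + 422 = 3923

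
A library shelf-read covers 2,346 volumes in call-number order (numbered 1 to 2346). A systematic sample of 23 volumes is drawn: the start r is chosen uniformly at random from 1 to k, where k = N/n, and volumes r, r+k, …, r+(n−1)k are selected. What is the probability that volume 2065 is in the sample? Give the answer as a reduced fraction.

1/102

k = 2346/23 = 102.
Volume 2065 is selected iff r ≡ 2065 (mod 102); exactly one such r in {1,…,102}.
Inclusion probability = 1/102.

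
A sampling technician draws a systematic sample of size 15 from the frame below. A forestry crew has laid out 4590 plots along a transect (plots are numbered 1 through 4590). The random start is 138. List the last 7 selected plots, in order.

2586, 2892, 3198, 3504, 3810, 4116, 4422

k = N/n = 4590/15 = 306
9th selection = 138 + 8×306 = 2586
10th: 2586 + 306 = 2892
11th: 2892 + 306 = 3198
12th: 3198 + 306 = 3504
13th: 3504 + 306 = 3810
14th: 3810 + 306 = 4116
15th: 4116 + 306 = 4422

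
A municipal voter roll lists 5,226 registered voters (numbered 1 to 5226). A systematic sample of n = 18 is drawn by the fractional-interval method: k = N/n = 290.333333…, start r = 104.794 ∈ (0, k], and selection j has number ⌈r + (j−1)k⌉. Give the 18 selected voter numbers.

j=1: r + 0k = 104.794 → ⌈·⌉ = 105
j=2: r + 1k = 395.127333… → ⌈·⌉ = 396
j=3: r + 2k = 685.460666… → ⌈·⌉ = 686
j=4: r + 3k = 975.794 → ⌈·⌉ = 976
j=5: r + 4k = 1266.127333… → ⌈·⌉ = 1267
j=6: r + 5k = 1556.460666… → ⌈·⌉ = 1557
j=7: r + 6k = 1846.794 → ⌈·⌉ = 1847
j=8: r + 7k = 2137.127333… → ⌈·⌉ = 2138
j=9: r + 8k = 2427.460666… → ⌈·⌉ = 2428
j=10: r + 9k = 2717.794 → ⌈·⌉ = 2718
j=11: r + 10k = 3008.127333… → ⌈·⌉ = 3009
j=12: r + 11k = 3298.460666… → ⌈·⌉ = 3299
j=13: r + 12k = 3588.794 → ⌈·⌉ = 3589
j=14: r + 13k = 3879.127333… → ⌈·⌉ = 3880
j=15: r + 14k = 4169.460666… → ⌈·⌉ = 4170
j=16: r + 15k = 4459.794 → ⌈·⌉ = 4460
j=17: r + 16k = 4750.127333… → ⌈·⌉ = 4751
j=18: r + 17k = 5040.460666… → ⌈·⌉ = 5041

105, 396, 686, 976, 1267, 1557, 1847, 2138, 2428, 2718, 3009, 3299, 3589, 3880, 4170, 4460, 4751, 5041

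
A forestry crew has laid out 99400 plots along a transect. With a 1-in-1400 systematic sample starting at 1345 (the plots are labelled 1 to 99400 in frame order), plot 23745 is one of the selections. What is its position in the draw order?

17

k = 1400
position = (23745 − 1345)/1400 + 1 = 22400/1400 + 1 = 16 + 1 = 17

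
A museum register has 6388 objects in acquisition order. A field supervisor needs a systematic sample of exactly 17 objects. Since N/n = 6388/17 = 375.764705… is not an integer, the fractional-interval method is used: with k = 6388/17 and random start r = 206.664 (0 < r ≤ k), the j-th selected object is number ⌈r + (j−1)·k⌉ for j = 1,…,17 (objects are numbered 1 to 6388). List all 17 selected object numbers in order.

207, 583, 959, 1334, 1710, 2086, 2462, 2838, 3213, 3589, 3965, 4341, 4716, 5092, 5468, 5844, 6219

j=1: r + 0k = 206.664 → ⌈·⌉ = 207
j=2: r + 1k = 582.428705… → ⌈·⌉ = 583
j=3: r + 2k = 958.193411… → ⌈·⌉ = 959
j=4: r + 3k = 1333.958117… → ⌈·⌉ = 1334
j=5: r + 4k = 1709.722823… → ⌈·⌉ = 1710
j=6: r + 5k = 2085.487529… → ⌈·⌉ = 2086
j=7: r + 6k = 2461.252235… → ⌈·⌉ = 2462
j=8: r + 7k = 2837.016941… → ⌈·⌉ = 2838
j=9: r + 8k = 3212.781647… → ⌈·⌉ = 3213
j=10: r + 9k = 3588.546352… → ⌈·⌉ = 3589
j=11: r + 10k = 3964.311058… → ⌈·⌉ = 3965
j=12: r + 11k = 4340.075764… → ⌈·⌉ = 4341
j=13: r + 12k = 4715.840470… → ⌈·⌉ = 4716
j=14: r + 13k = 5091.605176… → ⌈·⌉ = 5092
j=15: r + 14k = 5467.369882… → ⌈·⌉ = 5468
j=16: r + 15k = 5843.134588… → ⌈·⌉ = 5844
j=17: r + 16k = 6218.899294… → ⌈·⌉ = 6219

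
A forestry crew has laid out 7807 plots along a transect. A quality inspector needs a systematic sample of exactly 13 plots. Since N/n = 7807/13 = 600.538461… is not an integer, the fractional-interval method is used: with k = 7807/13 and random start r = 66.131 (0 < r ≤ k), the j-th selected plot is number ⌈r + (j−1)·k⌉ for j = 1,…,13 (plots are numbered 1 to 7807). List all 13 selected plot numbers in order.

67, 667, 1268, 1868, 2469, 3069, 3670, 4270, 4871, 5471, 6072, 6673, 7273

j=1: r + 0k = 66.131 → ⌈·⌉ = 67
j=2: r + 1k = 666.669461… → ⌈·⌉ = 667
j=3: r + 2k = 1267.207923… → ⌈·⌉ = 1268
j=4: r + 3k = 1867.746384… → ⌈·⌉ = 1868
j=5: r + 4k = 2468.284846… → ⌈·⌉ = 2469
j=6: r + 5k = 3068.823307… → ⌈·⌉ = 3069
j=7: r + 6k = 3669.361769… → ⌈·⌉ = 3670
j=8: r + 7k = 4269.900230… → ⌈·⌉ = 4270
j=9: r + 8k = 4870.438692… → ⌈·⌉ = 4871
j=10: r + 9k = 5470.977153… → ⌈·⌉ = 5471
j=11: r + 10k = 6071.515615… → ⌈·⌉ = 6072
j=12: r + 11k = 6672.054076… → ⌈·⌉ = 6673
j=13: r + 12k = 7272.592538… → ⌈·⌉ = 7273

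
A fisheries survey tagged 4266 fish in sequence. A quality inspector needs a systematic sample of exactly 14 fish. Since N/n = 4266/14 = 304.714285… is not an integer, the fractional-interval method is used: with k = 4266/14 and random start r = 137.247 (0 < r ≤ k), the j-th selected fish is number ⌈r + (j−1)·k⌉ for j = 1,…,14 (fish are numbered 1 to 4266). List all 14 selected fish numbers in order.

138, 442, 747, 1052, 1357, 1661, 1966, 2271, 2575, 2880, 3185, 3490, 3794, 4099

j=1: r + 0k = 137.247 → ⌈·⌉ = 138
j=2: r + 1k = 441.961285… → ⌈·⌉ = 442
j=3: r + 2k = 746.675571… → ⌈·⌉ = 747
j=4: r + 3k = 1051.389857… → ⌈·⌉ = 1052
j=5: r + 4k = 1356.104142… → ⌈·⌉ = 1357
j=6: r + 5k = 1660.818428… → ⌈·⌉ = 1661
j=7: r + 6k = 1965.532714… → ⌈·⌉ = 1966
j=8: r + 7k = 2270.247 → ⌈·⌉ = 2271
j=9: r + 8k = 2574.961285… → ⌈·⌉ = 2575
j=10: r + 9k = 2879.675571… → ⌈·⌉ = 2880
j=11: r + 10k = 3184.389857… → ⌈·⌉ = 3185
j=12: r + 11k = 3489.104142… → ⌈·⌉ = 3490
j=13: r + 12k = 3793.818428… → ⌈·⌉ = 3794
j=14: r + 13k = 4098.532714… → ⌈·⌉ = 4099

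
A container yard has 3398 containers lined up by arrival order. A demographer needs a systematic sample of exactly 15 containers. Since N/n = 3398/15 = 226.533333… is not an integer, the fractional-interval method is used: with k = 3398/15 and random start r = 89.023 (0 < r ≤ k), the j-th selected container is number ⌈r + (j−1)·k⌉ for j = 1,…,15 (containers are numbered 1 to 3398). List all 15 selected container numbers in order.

90, 316, 543, 769, 996, 1222, 1449, 1675, 1902, 2128, 2355, 2581, 2808, 3034, 3261

j=1: r + 0k = 89.023 → ⌈·⌉ = 90
j=2: r + 1k = 315.556333… → ⌈·⌉ = 316
j=3: r + 2k = 542.089666… → ⌈·⌉ = 543
j=4: r + 3k = 768.623 → ⌈·⌉ = 769
j=5: r + 4k = 995.156333… → ⌈·⌉ = 996
j=6: r + 5k = 1221.689666… → ⌈·⌉ = 1222
j=7: r + 6k = 1448.223 → ⌈·⌉ = 1449
j=8: r + 7k = 1674.756333… → ⌈·⌉ = 1675
j=9: r + 8k = 1901.289666… → ⌈·⌉ = 1902
j=10: r + 9k = 2127.823 → ⌈·⌉ = 2128
j=11: r + 10k = 2354.356333… → ⌈·⌉ = 2355
j=12: r + 11k = 2580.889666… → ⌈·⌉ = 2581
j=13: r + 12k = 2807.423 → ⌈·⌉ = 2808
j=14: r + 13k = 3033.956333… → ⌈·⌉ = 3034
j=15: r + 14k = 3260.489666… → ⌈·⌉ = 3261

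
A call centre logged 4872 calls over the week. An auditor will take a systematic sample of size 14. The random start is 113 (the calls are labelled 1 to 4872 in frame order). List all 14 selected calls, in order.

k = N/n = 4872/14 = 348
call 1: 113
call 2: 113 + 348 = 461
call 3: 461 + 348 = 809
call 4: 809 + 348 = 1157
call 5: 1157 + 348 = 1505
call 6: 1505 + 348 = 1853
call 7: 1853 + 348 = 2201
call 8: 2201 + 348 = 2549
call 9: 2549 + 348 = 2897
call 10: 2897 + 348 = 3245
call 11: 3245 + 348 = 3593
call 12: 3593 + 348 = 3941
call 13: 3941 + 348 = 4289
call 14: 4289 + 348 = 4637

113, 461, 809, 1157, 1505, 1853, 2201, 2549, 2897, 3245, 3593, 3941, 4289, 4637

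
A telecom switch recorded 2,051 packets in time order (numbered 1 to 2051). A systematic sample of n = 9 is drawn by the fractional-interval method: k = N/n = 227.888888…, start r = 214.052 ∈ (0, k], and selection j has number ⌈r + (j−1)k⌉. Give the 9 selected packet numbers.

j=1: r + 0k = 214.052 → ⌈·⌉ = 215
j=2: r + 1k = 441.940888… → ⌈·⌉ = 442
j=3: r + 2k = 669.829777… → ⌈·⌉ = 670
j=4: r + 3k = 897.718666… → ⌈·⌉ = 898
j=5: r + 4k = 1125.607555… → ⌈·⌉ = 1126
j=6: r + 5k = 1353.496444… → ⌈·⌉ = 1354
j=7: r + 6k = 1581.385333… → ⌈·⌉ = 1582
j=8: r + 7k = 1809.274222… → ⌈·⌉ = 1810
j=9: r + 8k = 2037.163111… → ⌈·⌉ = 2038

215, 442, 670, 898, 1126, 1354, 1582, 1810, 2038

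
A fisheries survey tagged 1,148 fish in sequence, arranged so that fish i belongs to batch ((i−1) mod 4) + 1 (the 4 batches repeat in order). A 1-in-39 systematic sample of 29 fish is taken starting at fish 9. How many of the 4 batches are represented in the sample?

4

Consecutive selections differ by k = 39, so their batch numbers differ by 39 mod 4 = 3.
gcd(39, 4) = 1, so the sample visits 4/1 = 4 distinct residues mod 4.
Start 9 is batch 1; the batches hit are 1, 2, 3, 4.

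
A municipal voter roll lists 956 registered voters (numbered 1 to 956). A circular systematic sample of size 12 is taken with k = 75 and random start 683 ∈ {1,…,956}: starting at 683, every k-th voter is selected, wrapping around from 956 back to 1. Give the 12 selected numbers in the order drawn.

683, 758, 833, 908, 27, 102, 177, 252, 327, 402, 477, 552

Selection 1: 683
Selection 2: 683 + 75 = 758
Selection 3: 758 + 75 = 833
Selection 4: 833 + 75 = 908
Selection 5: 908 + 75 = 983 → 983 − 956 = 27
Selection 6: 27 + 75 = 102
Selection 7: 102 + 75 = 177
Selection 8: 177 + 75 = 252
Selection 9: 252 + 75 = 327
Selection 10: 327 + 75 = 402
Selection 11: 402 + 75 = 477
Selection 12: 477 + 75 = 552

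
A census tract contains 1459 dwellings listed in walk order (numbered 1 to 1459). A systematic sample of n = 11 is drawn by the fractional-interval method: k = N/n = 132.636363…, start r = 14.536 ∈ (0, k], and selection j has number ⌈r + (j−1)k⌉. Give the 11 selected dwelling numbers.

j=1: r + 0k = 14.536 → ⌈·⌉ = 15
j=2: r + 1k = 147.172363… → ⌈·⌉ = 148
j=3: r + 2k = 279.808727… → ⌈·⌉ = 280
j=4: r + 3k = 412.445090… → ⌈·⌉ = 413
j=5: r + 4k = 545.081454… → ⌈·⌉ = 546
j=6: r + 5k = 677.717818… → ⌈·⌉ = 678
j=7: r + 6k = 810.354181… → ⌈·⌉ = 811
j=8: r + 7k = 942.990545… → ⌈·⌉ = 943
j=9: r + 8k = 1075.626909… → ⌈·⌉ = 1076
j=10: r + 9k = 1208.263272… → ⌈·⌉ = 1209
j=11: r + 10k = 1340.899636… → ⌈·⌉ = 1341

15, 148, 280, 413, 546, 678, 811, 943, 1076, 1209, 1341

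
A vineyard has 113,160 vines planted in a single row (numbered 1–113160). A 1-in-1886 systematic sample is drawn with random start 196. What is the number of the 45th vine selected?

k = 1886
45th selection = r + (45−1)·k = 196 + 44×1886 = 196 + 82984 = 83180

83180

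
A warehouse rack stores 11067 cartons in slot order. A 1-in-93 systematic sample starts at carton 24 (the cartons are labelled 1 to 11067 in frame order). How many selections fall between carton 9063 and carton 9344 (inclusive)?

3

k = 93
First selection ≥ 9063: 24 + ⌈(9063−24)/93⌉·93 = 24 + 98×93 = 9138
Last selection ≤ 9344: 24 + ⌊(9344−24)/93⌋·93 = 24 + 100×93 = 9324
Count = 100 − 98 + 1 = 3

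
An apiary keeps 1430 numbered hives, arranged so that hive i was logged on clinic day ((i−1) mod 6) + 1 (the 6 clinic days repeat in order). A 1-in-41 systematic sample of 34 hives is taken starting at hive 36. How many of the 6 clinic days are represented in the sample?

6

Consecutive selections differ by k = 41, so their clinic day numbers differ by 41 mod 6 = 5.
gcd(41, 6) = 1, so the sample visits 6/1 = 6 distinct residues mod 6.
Start 36 is clinic day 6; the clinic days hit are 1, 2, 3, 4, 5, 6.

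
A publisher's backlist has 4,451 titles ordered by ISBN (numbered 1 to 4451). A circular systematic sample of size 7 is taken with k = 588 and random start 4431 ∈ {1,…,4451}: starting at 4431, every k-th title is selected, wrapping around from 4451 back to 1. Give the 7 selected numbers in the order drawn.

Selection 1: 4431
Selection 2: 4431 + 588 = 5019 → 5019 − 4451 = 568
Selection 3: 568 + 588 = 1156
Selection 4: 1156 + 588 = 1744
Selection 5: 1744 + 588 = 2332
Selection 6: 2332 + 588 = 2920
Selection 7: 2920 + 588 = 3508

4431, 568, 1156, 1744, 2332, 2920, 3508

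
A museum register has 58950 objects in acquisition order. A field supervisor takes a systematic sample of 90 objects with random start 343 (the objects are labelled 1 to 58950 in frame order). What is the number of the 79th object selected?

51433

k = 58950/90 = 655
79th selection = r + (79−1)·k = 343 + 78×655 = 343 + 51090 = 51433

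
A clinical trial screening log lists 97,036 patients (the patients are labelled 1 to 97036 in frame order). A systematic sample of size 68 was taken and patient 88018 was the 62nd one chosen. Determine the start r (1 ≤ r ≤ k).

k = 97036/68 = 1427
r = 88018 − (62−1)×1427 = 88018 − 87047 = 971

971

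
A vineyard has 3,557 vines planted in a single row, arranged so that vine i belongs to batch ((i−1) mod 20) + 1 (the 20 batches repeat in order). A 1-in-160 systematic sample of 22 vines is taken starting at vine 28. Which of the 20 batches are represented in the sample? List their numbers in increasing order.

8

Consecutive selections differ by k = 160, so their batch numbers differ by 160 mod 20 = 0.
gcd(160, 20) = 20, so the sample visits 20/20 = 1 distinct residues mod 20.
Start 28 is batch 8; the batches hit are 8.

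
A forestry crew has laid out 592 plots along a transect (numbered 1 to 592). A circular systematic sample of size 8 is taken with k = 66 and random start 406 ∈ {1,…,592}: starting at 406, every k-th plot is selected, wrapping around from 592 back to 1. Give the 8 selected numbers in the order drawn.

406, 472, 538, 12, 78, 144, 210, 276

Selection 1: 406
Selection 2: 406 + 66 = 472
Selection 3: 472 + 66 = 538
Selection 4: 538 + 66 = 604 → 604 − 592 = 12
Selection 5: 12 + 66 = 78
Selection 6: 78 + 66 = 144
Selection 7: 144 + 66 = 210
Selection 8: 210 + 66 = 276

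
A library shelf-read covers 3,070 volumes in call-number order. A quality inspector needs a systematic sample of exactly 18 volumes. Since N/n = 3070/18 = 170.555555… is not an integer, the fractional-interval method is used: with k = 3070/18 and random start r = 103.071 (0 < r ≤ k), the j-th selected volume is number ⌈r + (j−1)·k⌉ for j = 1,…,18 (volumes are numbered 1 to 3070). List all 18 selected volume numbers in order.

104, 274, 445, 615, 786, 956, 1127, 1297, 1468, 1639, 1809, 1980, 2150, 2321, 2491, 2662, 2832, 3003

j=1: r + 0k = 103.071 → ⌈·⌉ = 104
j=2: r + 1k = 273.626555… → ⌈·⌉ = 274
j=3: r + 2k = 444.182111… → ⌈·⌉ = 445
j=4: r + 3k = 614.737666… → ⌈·⌉ = 615
j=5: r + 4k = 785.293222… → ⌈·⌉ = 786
j=6: r + 5k = 955.848777… → ⌈·⌉ = 956
j=7: r + 6k = 1126.404333… → ⌈·⌉ = 1127
j=8: r + 7k = 1296.959888… → ⌈·⌉ = 1297
j=9: r + 8k = 1467.515444… → ⌈·⌉ = 1468
j=10: r + 9k = 1638.071 → ⌈·⌉ = 1639
j=11: r + 10k = 1808.626555… → ⌈·⌉ = 1809
j=12: r + 11k = 1979.182111… → ⌈·⌉ = 1980
j=13: r + 12k = 2149.737666… → ⌈·⌉ = 2150
j=14: r + 13k = 2320.293222… → ⌈·⌉ = 2321
j=15: r + 14k = 2490.848777… → ⌈·⌉ = 2491
j=16: r + 15k = 2661.404333… → ⌈·⌉ = 2662
j=17: r + 16k = 2831.959888… → ⌈·⌉ = 2832
j=18: r + 17k = 3002.515444… → ⌈·⌉ = 3003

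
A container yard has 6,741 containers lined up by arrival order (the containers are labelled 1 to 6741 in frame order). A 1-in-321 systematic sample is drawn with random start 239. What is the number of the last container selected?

6659

k = 321
21st selection = r + (21−1)·k = 239 + 20×321 = 239 + 6420 = 6659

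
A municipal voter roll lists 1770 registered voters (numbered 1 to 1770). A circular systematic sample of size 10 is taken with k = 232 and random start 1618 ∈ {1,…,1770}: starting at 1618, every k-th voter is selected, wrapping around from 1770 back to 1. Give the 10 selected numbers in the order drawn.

Selection 1: 1618
Selection 2: 1618 + 232 = 1850 → 1850 − 1770 = 80
Selection 3: 80 + 232 = 312
Selection 4: 312 + 232 = 544
Selection 5: 544 + 232 = 776
Selection 6: 776 + 232 = 1008
Selection 7: 1008 + 232 = 1240
Selection 8: 1240 + 232 = 1472
Selection 9: 1472 + 232 = 1704
Selection 10: 1704 + 232 = 1936 → 1936 − 1770 = 166

1618, 80, 312, 544, 776, 1008, 1240, 1472, 1704, 166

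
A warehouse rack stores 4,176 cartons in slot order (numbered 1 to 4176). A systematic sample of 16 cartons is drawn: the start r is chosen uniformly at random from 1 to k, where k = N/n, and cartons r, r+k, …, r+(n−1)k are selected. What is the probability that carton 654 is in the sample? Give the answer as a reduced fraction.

1/261

k = 4176/16 = 261.
Carton 654 is selected iff r ≡ 654 (mod 261); exactly one such r in {1,…,261}.
Inclusion probability = 1/261.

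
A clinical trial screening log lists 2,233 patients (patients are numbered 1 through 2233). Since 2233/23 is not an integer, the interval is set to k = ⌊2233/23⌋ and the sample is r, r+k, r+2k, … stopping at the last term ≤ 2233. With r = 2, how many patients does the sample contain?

k = ⌊2233/23⌋ = 97
Achieved size = ⌊(2233 − 2)/97⌋ + 1 = ⌊2231/97⌋ + 1 = 23 + 1 = 24
(last selection: 2 + 23×97 = 2233 ≤ 2233; next would be 2330 > 2233)

24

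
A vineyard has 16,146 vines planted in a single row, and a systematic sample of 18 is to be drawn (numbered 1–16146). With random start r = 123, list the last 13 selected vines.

4608, 5505, 6402, 7299, 8196, 9093, 9990, 10887, 11784, 12681, 13578, 14475, 15372

k = N/n = 16146/18 = 897
6th selection = 123 + 5×897 = 4608
7th: 4608 + 897 = 5505
8th: 5505 + 897 = 6402
9th: 6402 + 897 = 7299
10th: 7299 + 897 = 8196
11th: 8196 + 897 = 9093
12th: 9093 + 897 = 9990
13th: 9990 + 897 = 10887
14th: 10887 + 897 = 11784
15th: 11784 + 897 = 12681
16th: 12681 + 897 = 13578
17th: 13578 + 897 = 14475
18th: 14475 + 897 = 15372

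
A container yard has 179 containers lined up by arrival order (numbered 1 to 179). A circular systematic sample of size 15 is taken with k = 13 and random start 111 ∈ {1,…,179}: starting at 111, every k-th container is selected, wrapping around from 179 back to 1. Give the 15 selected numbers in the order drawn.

111, 124, 137, 150, 163, 176, 10, 23, 36, 49, 62, 75, 88, 101, 114

Selection 1: 111
Selection 2: 111 + 13 = 124
Selection 3: 124 + 13 = 137
Selection 4: 137 + 13 = 150
Selection 5: 150 + 13 = 163
Selection 6: 163 + 13 = 176
Selection 7: 176 + 13 = 189 → 189 − 179 = 10
Selection 8: 10 + 13 = 23
Selection 9: 23 + 13 = 36
Selection 10: 36 + 13 = 49
Selection 11: 49 + 13 = 62
Selection 12: 62 + 13 = 75
Selection 13: 75 + 13 = 88
Selection 14: 88 + 13 = 101
Selection 15: 101 + 13 = 114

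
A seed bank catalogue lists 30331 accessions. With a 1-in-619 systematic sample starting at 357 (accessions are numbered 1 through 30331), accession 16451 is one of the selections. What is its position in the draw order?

k = 619
position = (16451 − 357)/619 + 1 = 16094/619 + 1 = 26 + 1 = 27

27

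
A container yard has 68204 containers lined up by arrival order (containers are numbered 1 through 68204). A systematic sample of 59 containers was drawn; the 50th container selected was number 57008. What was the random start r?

364

k = 68204/59 = 1156
r = 57008 − (50−1)×1156 = 57008 − 56644 = 364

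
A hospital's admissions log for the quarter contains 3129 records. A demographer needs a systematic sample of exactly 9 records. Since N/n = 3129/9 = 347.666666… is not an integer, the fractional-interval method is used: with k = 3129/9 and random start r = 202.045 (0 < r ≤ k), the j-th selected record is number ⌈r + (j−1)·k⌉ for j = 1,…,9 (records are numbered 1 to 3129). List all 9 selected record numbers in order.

j=1: r + 0k = 202.045 → ⌈·⌉ = 203
j=2: r + 1k = 549.711666… → ⌈·⌉ = 550
j=3: r + 2k = 897.378333… → ⌈·⌉ = 898
j=4: r + 3k = 1245.045 → ⌈·⌉ = 1246
j=5: r + 4k = 1592.711666… → ⌈·⌉ = 1593
j=6: r + 5k = 1940.378333… → ⌈·⌉ = 1941
j=7: r + 6k = 2288.045 → ⌈·⌉ = 2289
j=8: r + 7k = 2635.711666… → ⌈·⌉ = 2636
j=9: r + 8k = 2983.378333… → ⌈·⌉ = 2984

203, 550, 898, 1246, 1593, 1941, 2289, 2636, 2984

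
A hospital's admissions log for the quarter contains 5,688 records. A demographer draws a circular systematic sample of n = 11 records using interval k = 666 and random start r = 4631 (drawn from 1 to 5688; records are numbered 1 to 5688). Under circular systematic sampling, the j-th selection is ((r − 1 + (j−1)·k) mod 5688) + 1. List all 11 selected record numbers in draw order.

Selection 1: 4631
Selection 2: 4631 + 666 = 5297
Selection 3: 5297 + 666 = 5963 → 5963 − 5688 = 275
Selection 4: 275 + 666 = 941
Selection 5: 941 + 666 = 1607
Selection 6: 1607 + 666 = 2273
Selection 7: 2273 + 666 = 2939
Selection 8: 2939 + 666 = 3605
Selection 9: 3605 + 666 = 4271
Selection 10: 4271 + 666 = 4937
Selection 11: 4937 + 666 = 5603

4631, 5297, 275, 941, 1607, 2273, 2939, 3605, 4271, 4937, 5603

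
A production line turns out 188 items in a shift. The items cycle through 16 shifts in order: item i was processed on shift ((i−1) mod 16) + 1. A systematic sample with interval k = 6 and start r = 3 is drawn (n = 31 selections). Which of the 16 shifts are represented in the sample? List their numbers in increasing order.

Consecutive selections differ by k = 6, so their shift numbers differ by 6 mod 16 = 6.
gcd(6, 16) = 2, so the sample visits 16/2 = 8 distinct residues mod 16.
Start 3 is shift 3; the shifts hit are 1, 3, 5, 7, 9, 11, 13, 15.

1, 3, 5, 7, 9, 11, 13, 15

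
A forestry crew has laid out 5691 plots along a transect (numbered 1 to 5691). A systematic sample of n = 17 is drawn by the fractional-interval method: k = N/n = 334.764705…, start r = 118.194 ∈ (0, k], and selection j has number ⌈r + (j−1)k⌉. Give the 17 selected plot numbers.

119, 453, 788, 1123, 1458, 1793, 2127, 2462, 2797, 3132, 3466, 3801, 4136, 4471, 4805, 5140, 5475

j=1: r + 0k = 118.194 → ⌈·⌉ = 119
j=2: r + 1k = 452.958705… → ⌈·⌉ = 453
j=3: r + 2k = 787.723411… → ⌈·⌉ = 788
j=4: r + 3k = 1122.488117… → ⌈·⌉ = 1123
j=5: r + 4k = 1457.252823… → ⌈·⌉ = 1458
j=6: r + 5k = 1792.017529… → ⌈·⌉ = 1793
j=7: r + 6k = 2126.782235… → ⌈·⌉ = 2127
j=8: r + 7k = 2461.546941… → ⌈·⌉ = 2462
j=9: r + 8k = 2796.311647… → ⌈·⌉ = 2797
j=10: r + 9k = 3131.076352… → ⌈·⌉ = 3132
j=11: r + 10k = 3465.841058… → ⌈·⌉ = 3466
j=12: r + 11k = 3800.605764… → ⌈·⌉ = 3801
j=13: r + 12k = 4135.370470… → ⌈·⌉ = 4136
j=14: r + 13k = 4470.135176… → ⌈·⌉ = 4471
j=15: r + 14k = 4804.899882… → ⌈·⌉ = 4805
j=16: r + 15k = 5139.664588… → ⌈·⌉ = 5140
j=17: r + 16k = 5474.429294… → ⌈·⌉ = 5475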